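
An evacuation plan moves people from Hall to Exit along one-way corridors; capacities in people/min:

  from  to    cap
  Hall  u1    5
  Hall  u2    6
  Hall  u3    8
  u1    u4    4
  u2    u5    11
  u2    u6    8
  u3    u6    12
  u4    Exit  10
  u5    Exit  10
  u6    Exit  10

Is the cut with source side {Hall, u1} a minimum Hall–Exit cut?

Yes — it is a minimum cut (capacity 18).

Given cut capacity: 6 + 8 + 4 = 18.
Augment Hall→u1→u4→Exit: bottleneck 4, flow now 4.
Augment Hall→u2→u5→Exit: bottleneck 6, flow now 10.
Augment Hall→u3→u6→Exit: bottleneck 8, flow now 18.
No augmenting path remains; maximum flow = 18.
Cut capacity 18 equals the max flow, so it is a minimum cut.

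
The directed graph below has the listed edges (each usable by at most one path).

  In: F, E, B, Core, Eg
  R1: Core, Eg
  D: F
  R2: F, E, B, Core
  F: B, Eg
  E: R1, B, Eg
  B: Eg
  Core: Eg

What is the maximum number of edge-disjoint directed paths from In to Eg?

Assign every edge capacity 1; by Menger, the answer equals the max flow.
Path In→Eg (+1); total 1.
Path In→F→Eg (+1); total 2.
Path In→E→Eg (+1); total 3.
Path In→B→Eg (+1); total 4.
Path In→Core→Eg (+1); total 5.
No residual In→Eg path; max flow = 5.
Certifying cut of size 5: {In→B, In→Core, In→E, In→Eg, In→F}.

5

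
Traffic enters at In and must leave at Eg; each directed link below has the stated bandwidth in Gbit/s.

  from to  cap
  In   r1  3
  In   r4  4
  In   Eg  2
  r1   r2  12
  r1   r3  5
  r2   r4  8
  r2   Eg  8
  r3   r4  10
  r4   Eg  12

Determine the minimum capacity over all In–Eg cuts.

Augment In→Eg: bottleneck 2, flow now 2.
Augment In→r4→Eg: bottleneck 4, flow now 6.
Augment In→r1→r2→Eg: bottleneck 3, flow now 9.
No augmenting path remains; maximum flow = 9.
By max-flow min-cut, the minimum cut capacity equals the max flow.
In the residual graph, reachable from In: {In}.
Min-cut edges: In→r1 (3), In→r4 (4), In→Eg (2); capacity 3 + 4 + 2 = 9.

9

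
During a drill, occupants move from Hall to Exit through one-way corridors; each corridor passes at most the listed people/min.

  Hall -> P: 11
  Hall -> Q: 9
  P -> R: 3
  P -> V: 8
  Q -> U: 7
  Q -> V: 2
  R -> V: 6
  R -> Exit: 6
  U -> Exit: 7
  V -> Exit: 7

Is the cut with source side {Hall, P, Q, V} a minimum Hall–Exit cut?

Yes — it is a minimum cut (capacity 17).

Given cut capacity: 3 + 7 + 7 = 17.
Augment Hall→P→R→Exit: bottleneck 3, flow now 3.
Augment Hall→P→V→Exit: bottleneck 7, flow now 10.
Augment Hall→Q→U→Exit: bottleneck 7, flow now 17.
No augmenting path remains; maximum flow = 17.
Cut capacity 17 equals the max flow, so it is a minimum cut.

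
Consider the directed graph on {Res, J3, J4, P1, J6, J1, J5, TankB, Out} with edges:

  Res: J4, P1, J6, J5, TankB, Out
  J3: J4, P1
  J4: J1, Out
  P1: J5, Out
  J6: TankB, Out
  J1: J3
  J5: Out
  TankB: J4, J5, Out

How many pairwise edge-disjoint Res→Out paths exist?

Assign every edge capacity 1; by Menger, the answer equals the max flow.
Path Res→Out (+1); total 1.
Path Res→J4→Out (+1); total 2.
Path Res→P1→Out (+1); total 3.
Path Res→J6→Out (+1); total 4.
Path Res→J5→Out (+1); total 5.
Path Res→TankB→Out (+1); total 6.
No residual Res→Out path; max flow = 6.
Certifying cut of size 6: {Res→J4, Res→J5, Res→J6, Res→Out, Res→P1, Res→TankB}.

6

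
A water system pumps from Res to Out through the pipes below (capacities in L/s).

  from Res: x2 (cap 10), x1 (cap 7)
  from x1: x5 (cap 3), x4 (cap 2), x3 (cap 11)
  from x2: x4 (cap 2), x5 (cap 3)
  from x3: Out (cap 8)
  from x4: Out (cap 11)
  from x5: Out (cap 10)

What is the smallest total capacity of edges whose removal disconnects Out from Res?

12

Augment Res→x1→x3→Out: bottleneck 7, flow now 7.
Augment Res→x2→x4→Out: bottleneck 2, flow now 9.
Augment Res→x2→x5→Out: bottleneck 3, flow now 12.
No augmenting path remains; maximum flow = 12.
By max-flow min-cut, the minimum cut capacity equals the max flow.
In the residual graph, reachable from Res: {Res, x2}.
Min-cut edges: Res→x1 (7), x2→x4 (2), x2→x5 (3); capacity 7 + 2 + 3 = 12.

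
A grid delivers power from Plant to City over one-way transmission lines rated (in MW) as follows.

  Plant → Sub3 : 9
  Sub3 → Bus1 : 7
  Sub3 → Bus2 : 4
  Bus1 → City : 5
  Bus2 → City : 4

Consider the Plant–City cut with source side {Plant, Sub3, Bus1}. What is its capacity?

9

Edges leaving {Plant, Sub3, Bus1}: Sub3→Bus2 (4), Bus1→City (5).
Cut capacity = 4 + 5 = 9.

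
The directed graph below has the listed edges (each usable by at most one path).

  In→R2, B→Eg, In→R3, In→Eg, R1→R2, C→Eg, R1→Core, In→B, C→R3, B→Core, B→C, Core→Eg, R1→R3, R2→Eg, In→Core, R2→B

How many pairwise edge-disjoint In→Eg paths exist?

4

Assign every edge capacity 1; by Menger, the answer equals the max flow.
Path In→Eg (+1); total 1.
Path In→B→Eg (+1); total 2.
Path In→Core→Eg (+1); total 3.
Path In→R2→Eg (+1); total 4.
No residual In→Eg path; max flow = 4.
Certifying cut of size 4: {In→B, In→Core, In→Eg, In→R2}.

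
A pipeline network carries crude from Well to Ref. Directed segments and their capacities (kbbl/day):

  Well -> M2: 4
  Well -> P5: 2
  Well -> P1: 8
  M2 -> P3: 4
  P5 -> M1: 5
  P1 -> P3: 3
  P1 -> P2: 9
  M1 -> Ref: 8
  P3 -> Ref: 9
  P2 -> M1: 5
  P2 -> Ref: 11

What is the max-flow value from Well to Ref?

14

Augment Well→M2→P3→Ref: bottleneck 4, flow now 4.
Augment Well→P5→M1→Ref: bottleneck 2, flow now 6.
Augment Well→P1→P3→Ref: bottleneck 3, flow now 9.
Augment Well→P1→P2→Ref: bottleneck 5, flow now 14.
No augmenting path remains; maximum flow = 14.
In the residual graph, reachable from Well: {Well}.
Min-cut edges: Well→M2 (4), Well→P5 (2), Well→P1 (8); capacity 4 + 2 + 8 = 14.
This cut is saturated, so no flow can exceed 14.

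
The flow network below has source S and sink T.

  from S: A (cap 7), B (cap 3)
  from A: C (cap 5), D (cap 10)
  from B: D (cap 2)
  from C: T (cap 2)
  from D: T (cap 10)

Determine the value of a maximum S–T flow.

9

Augment S→A→C→T: bottleneck 2, flow now 2.
Augment S→A→D→T: bottleneck 5, flow now 7.
Augment S→B→D→T: bottleneck 2, flow now 9.
No augmenting path remains; maximum flow = 9.
In the residual graph, reachable from S: {S, B}.
Min-cut edges: S→A (7), B→D (2); capacity 7 + 2 = 9.
This cut is saturated, so no flow can exceed 9.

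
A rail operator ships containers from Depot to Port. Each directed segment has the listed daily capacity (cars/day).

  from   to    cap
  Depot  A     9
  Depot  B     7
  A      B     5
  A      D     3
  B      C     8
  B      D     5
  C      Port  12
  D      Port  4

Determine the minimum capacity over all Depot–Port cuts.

12

Augment Depot→A→D→Port: bottleneck 3, flow now 3.
Augment Depot→B→C→Port: bottleneck 7, flow now 10.
Augment Depot→A→B→C→Port: bottleneck 1, flow now 11.
Augment Depot→A→B→D→Port: bottleneck 1, flow now 12.
No augmenting path remains; maximum flow = 12.
By max-flow min-cut, the minimum cut capacity equals the max flow.
In the residual graph, reachable from Depot: {Depot, A, B, D}.
Min-cut edges: B→C (8), D→Port (4); capacity 8 + 4 = 12.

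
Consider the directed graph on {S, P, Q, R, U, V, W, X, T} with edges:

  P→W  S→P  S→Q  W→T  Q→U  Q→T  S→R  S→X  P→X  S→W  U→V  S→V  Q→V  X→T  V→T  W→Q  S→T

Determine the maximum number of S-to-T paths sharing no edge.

5

Assign every edge capacity 1; by Menger, the answer equals the max flow.
Path S→T (+1); total 1.
Path S→Q→T (+1); total 2.
Path S→V→T (+1); total 3.
Path S→W→T (+1); total 4.
Path S→X→T (+1); total 5.
No residual S→T path; max flow = 5.
Certifying cut of size 5: {Q→T, S→T, V→T, W→T, X→T}.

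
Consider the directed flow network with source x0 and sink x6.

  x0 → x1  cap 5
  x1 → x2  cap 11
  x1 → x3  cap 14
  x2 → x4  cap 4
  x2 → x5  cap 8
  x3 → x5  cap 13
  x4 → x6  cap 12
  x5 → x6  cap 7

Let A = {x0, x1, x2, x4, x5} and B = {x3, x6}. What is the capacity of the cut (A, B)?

Edges leaving {x0, x1, x2, x4, x5}: x1→x3 (14), x4→x6 (12), x5→x6 (7).
Cut capacity = 14 + 12 + 7 = 33.

33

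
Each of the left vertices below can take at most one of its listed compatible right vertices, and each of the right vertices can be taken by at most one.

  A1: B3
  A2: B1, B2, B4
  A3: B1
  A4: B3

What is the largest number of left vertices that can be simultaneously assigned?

3

Unit-capacity flow: source→left, listed edges, right→sink; max matching = max flow.
Augmenting path A1→B3 (+1); matched 1.
Augmenting path A2→B1 (+1); matched 2.
Augmenting path A3→B1→A2→B2 (+1); matched 3.
No augmenting path remains; maximum matching = 3.
König certificate: {A2, A3, B3} is a vertex cover of size 3 (every listed pair touches it), so no matching can be larger.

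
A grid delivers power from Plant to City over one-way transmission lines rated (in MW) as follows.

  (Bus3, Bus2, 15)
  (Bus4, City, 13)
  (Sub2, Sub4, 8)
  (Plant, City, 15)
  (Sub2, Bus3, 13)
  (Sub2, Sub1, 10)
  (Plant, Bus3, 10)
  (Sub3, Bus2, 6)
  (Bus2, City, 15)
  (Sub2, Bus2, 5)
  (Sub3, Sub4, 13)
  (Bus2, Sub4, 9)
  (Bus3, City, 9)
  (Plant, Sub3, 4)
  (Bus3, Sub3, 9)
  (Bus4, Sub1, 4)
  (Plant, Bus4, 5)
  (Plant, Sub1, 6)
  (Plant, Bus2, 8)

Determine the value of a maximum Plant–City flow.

Augment Plant→City: bottleneck 15, flow now 15.
Augment Plant→Bus4→City: bottleneck 5, flow now 20.
Augment Plant→Bus3→City: bottleneck 9, flow now 29.
Augment Plant→Bus2→City: bottleneck 8, flow now 37.
Augment Plant→Bus3→Bus2→City: bottleneck 1, flow now 38.
Augment Plant→Sub3→Bus2→City: bottleneck 4, flow now 42.
No augmenting path remains; maximum flow = 42.
In the residual graph, reachable from Plant: {Plant, Sub1}.
Min-cut edges: Plant→Bus4 (5), Plant→Bus3 (10), Plant→Sub3 (4), Plant→Bus2 (8), Plant→City (15); capacity 5 + 10 + 4 + 8 + 15 = 42.
This cut is saturated, so no flow can exceed 42.

42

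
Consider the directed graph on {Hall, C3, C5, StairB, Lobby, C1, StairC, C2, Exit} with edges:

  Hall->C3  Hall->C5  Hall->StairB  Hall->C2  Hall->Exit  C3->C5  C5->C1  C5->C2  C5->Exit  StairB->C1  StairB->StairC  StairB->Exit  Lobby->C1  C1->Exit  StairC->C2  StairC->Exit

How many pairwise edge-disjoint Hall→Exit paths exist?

Assign every edge capacity 1; by Menger, the answer equals the max flow.
Path Hall→Exit (+1); total 1.
Path Hall→C5→Exit (+1); total 2.
Path Hall→StairB→Exit (+1); total 3.
Path Hall→C3→C5→C1→Exit (+1); total 4.
No residual Hall→Exit path; max flow = 4.
Certifying cut of size 4: {Hall→C3, Hall→C5, Hall→Exit, Hall→StairB}.

4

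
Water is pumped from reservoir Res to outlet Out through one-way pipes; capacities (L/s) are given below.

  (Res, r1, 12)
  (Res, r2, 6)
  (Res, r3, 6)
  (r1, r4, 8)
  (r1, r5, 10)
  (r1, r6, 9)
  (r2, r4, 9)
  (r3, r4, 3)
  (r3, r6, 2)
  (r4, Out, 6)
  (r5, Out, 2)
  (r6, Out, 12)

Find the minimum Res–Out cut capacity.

Augment Res→r1→r4→Out: bottleneck 6, flow now 6.
Augment Res→r1→r5→Out: bottleneck 2, flow now 8.
Augment Res→r1→r6→Out: bottleneck 4, flow now 12.
Augment Res→r3→r6→Out: bottleneck 2, flow now 14.
Augment Res→r2→r4→r1→r6→Out: bottleneck 5, flow now 19. (uses reverse residual edge)
No augmenting path remains; maximum flow = 19.
By max-flow min-cut, the minimum cut capacity equals the max flow.
In the residual graph, reachable from Res: {Res, r1, r2, r3, r4, r5}.
Min-cut edges: r1→r6 (9), r3→r6 (2), r4→Out (6), r5→Out (2); capacity 9 + 2 + 6 + 2 = 19.

19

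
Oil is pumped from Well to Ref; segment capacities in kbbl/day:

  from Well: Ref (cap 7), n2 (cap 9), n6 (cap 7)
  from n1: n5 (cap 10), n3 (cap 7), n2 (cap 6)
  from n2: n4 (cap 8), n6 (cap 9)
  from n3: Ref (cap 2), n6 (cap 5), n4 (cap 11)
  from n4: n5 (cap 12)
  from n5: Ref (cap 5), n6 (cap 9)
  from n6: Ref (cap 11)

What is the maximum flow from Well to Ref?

Augment Well→Ref: bottleneck 7, flow now 7.
Augment Well→n6→Ref: bottleneck 7, flow now 14.
Augment Well→n2→n6→Ref: bottleneck 4, flow now 18.
Augment Well→n2→n4→n5→Ref: bottleneck 5, flow now 23.
No augmenting path remains; maximum flow = 23.
In the residual graph, reachable from Well: {Well}.
Min-cut edges: Well→n2 (9), Well→n6 (7), Well→Ref (7); capacity 9 + 7 + 7 = 23.
This cut is saturated, so no flow can exceed 23.

23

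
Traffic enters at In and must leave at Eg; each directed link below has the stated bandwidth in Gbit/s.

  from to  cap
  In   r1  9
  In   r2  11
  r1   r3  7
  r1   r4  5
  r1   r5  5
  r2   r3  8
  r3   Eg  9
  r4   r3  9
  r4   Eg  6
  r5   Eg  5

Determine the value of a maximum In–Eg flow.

Augment In→r1→r3→Eg: bottleneck 7, flow now 7.
Augment In→r1→r4→Eg: bottleneck 2, flow now 9.
Augment In→r2→r3→Eg: bottleneck 2, flow now 11.
Augment In→r2→r3→r1→r4→Eg: bottleneck 3, flow now 14. (uses reverse residual edge)
Augment In→r2→r3→r1→r5→Eg: bottleneck 3, flow now 17. (uses reverse residual edge)
No augmenting path remains; maximum flow = 17.
In the residual graph, reachable from In: {In, r2}.
Min-cut edges: In→r1 (9), r2→r3 (8); capacity 9 + 8 = 17.
This cut is saturated, so no flow can exceed 17.

17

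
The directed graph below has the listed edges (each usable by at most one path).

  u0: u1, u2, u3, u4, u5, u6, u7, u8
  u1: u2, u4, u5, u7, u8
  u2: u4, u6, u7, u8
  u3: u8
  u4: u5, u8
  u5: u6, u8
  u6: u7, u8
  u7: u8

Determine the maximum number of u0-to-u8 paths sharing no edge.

8

Assign every edge capacity 1; by Menger, the answer equals the max flow.
Path u0→u8 (+1); total 1.
Path u0→u1→u8 (+1); total 2.
Path u0→u2→u8 (+1); total 3.
Path u0→u3→u8 (+1); total 4.
Path u0→u4→u8 (+1); total 5.
Path u0→u5→u8 (+1); total 6.
Path u0→u6→u8 (+1); total 7.
Path u0→u7→u8 (+1); total 8.
No residual u0→u8 path; max flow = 8.
Certifying cut of size 8: {u0→u1, u0→u2, u0→u3, u0→u4, u0→u5, u0→u6, u0→u7, u0→u8}.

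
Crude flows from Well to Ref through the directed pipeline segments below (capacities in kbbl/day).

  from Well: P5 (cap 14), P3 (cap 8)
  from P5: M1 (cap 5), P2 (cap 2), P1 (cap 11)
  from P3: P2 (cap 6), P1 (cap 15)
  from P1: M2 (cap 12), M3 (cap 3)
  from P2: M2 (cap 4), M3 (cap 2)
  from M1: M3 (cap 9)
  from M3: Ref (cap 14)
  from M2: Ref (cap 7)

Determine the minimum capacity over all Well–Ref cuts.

Augment Well→P5→P1→M3→Ref: bottleneck 3, flow now 3.
Augment Well→P5→P1→M2→Ref: bottleneck 7, flow now 10.
Augment Well→P5→P2→M3→Ref: bottleneck 2, flow now 12.
Augment Well→P5→M1→M3→Ref: bottleneck 2, flow now 14.
Augment Well→P3→P1→P5→M1→M3→Ref: bottleneck 3, flow now 17. (uses reverse residual edge)
No augmenting path remains; maximum flow = 17.
By max-flow min-cut, the minimum cut capacity equals the max flow.
In the residual graph, reachable from Well: {Well, P5, P3, P1, P2, M2}.
Min-cut edges: P5→M1 (5), P1→M3 (3), P2→M3 (2), M2→Ref (7); capacity 5 + 3 + 2 + 7 = 17.

17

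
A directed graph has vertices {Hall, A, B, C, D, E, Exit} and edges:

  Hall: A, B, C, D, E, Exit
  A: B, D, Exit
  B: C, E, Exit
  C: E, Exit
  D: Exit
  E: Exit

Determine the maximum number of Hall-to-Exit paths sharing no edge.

Assign every edge capacity 1; by Menger, the answer equals the max flow.
Path Hall→Exit (+1); total 1.
Path Hall→A→Exit (+1); total 2.
Path Hall→B→Exit (+1); total 3.
Path Hall→C→Exit (+1); total 4.
Path Hall→D→Exit (+1); total 5.
Path Hall→E→Exit (+1); total 6.
No residual Hall→Exit path; max flow = 6.
Certifying cut of size 6: {Hall→A, Hall→B, Hall→C, Hall→D, Hall→E, Hall→Exit}.

6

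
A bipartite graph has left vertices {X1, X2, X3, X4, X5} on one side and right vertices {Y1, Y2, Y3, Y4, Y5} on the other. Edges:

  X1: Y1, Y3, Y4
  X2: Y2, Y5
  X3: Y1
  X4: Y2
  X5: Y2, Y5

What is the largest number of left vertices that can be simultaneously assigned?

Unit-capacity flow: source→left, listed edges, right→sink; max matching = max flow.
Augmenting path X1→Y1 (+1); matched 1.
Augmenting path X2→Y2 (+1); matched 2.
Augmenting path X5→Y5 (+1); matched 3.
Augmenting path X3→Y1→X1→Y3 (+1); matched 4.
No augmenting path remains; maximum matching = 4.
König certificate: {X1, X3, Y2, Y5} is a vertex cover of size 4 (every listed pair touches it), so no matching can be larger.

4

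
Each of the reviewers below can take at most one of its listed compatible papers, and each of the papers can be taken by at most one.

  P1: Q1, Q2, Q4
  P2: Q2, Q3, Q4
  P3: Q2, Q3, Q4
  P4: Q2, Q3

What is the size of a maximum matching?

Unit-capacity flow: source→left, listed edges, right→sink; max matching = max flow.
Augmenting path P1→Q1 (+1); matched 1.
Augmenting path P2→Q2 (+1); matched 2.
Augmenting path P3→Q3 (+1); matched 3.
Augmenting path P4→Q2→P2→Q4 (+1); matched 4.
No augmenting path remains; maximum matching = 4.
König certificate: {P1, P2, P3, P4} is a vertex cover of size 4 (every listed pair touches it), so no matching can be larger.

4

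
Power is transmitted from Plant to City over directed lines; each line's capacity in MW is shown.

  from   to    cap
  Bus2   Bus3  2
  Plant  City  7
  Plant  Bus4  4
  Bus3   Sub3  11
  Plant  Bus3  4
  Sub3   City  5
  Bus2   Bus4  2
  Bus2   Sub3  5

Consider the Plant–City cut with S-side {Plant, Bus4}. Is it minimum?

Yes — it is a minimum cut (capacity 11).

Given cut capacity: 4 + 7 = 11.
Augment Plant→City: bottleneck 7, flow now 7.
Augment Plant→Bus3→Sub3→City: bottleneck 4, flow now 11.
No augmenting path remains; maximum flow = 11.
Cut capacity 11 equals the max flow, so it is a minimum cut.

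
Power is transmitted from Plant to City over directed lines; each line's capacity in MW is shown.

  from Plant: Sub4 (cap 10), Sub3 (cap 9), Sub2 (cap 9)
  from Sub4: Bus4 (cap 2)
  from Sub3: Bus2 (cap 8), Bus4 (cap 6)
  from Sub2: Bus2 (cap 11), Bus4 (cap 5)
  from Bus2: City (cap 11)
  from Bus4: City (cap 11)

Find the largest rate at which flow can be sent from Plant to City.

20

Augment Plant→Sub4→Bus4→City: bottleneck 2, flow now 2.
Augment Plant→Sub3→Bus2→City: bottleneck 8, flow now 10.
Augment Plant→Sub3→Bus4→City: bottleneck 1, flow now 11.
Augment Plant→Sub2→Bus2→City: bottleneck 3, flow now 14.
Augment Plant→Sub2→Bus4→City: bottleneck 5, flow now 19.
Augment Plant→Sub2→Bus2→Sub3→Bus4→City: bottleneck 1, flow now 20. (uses reverse residual edge)
No augmenting path remains; maximum flow = 20.
In the residual graph, reachable from Plant: {Plant, Sub4}.
Min-cut edges: Plant→Sub3 (9), Plant→Sub2 (9), Sub4→Bus4 (2); capacity 9 + 9 + 2 = 20.
This cut is saturated, so no flow can exceed 20.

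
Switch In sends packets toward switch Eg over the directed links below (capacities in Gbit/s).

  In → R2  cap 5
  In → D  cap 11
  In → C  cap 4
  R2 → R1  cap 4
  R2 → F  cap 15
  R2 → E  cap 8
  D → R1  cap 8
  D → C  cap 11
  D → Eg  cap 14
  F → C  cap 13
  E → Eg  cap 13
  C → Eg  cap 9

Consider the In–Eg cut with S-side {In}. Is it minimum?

Yes — it is a minimum cut (capacity 20).

Given cut capacity: 5 + 11 + 4 = 20.
Augment In→D→Eg: bottleneck 11, flow now 11.
Augment In→C→Eg: bottleneck 4, flow now 15.
Augment In→R2→E→Eg: bottleneck 5, flow now 20.
No augmenting path remains; maximum flow = 20.
Cut capacity 20 equals the max flow, so it is a minimum cut.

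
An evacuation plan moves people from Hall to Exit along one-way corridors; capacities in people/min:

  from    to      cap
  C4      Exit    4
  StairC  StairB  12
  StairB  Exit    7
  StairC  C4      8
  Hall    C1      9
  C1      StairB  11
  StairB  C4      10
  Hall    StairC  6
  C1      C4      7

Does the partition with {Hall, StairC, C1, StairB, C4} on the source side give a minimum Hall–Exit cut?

Yes — it is a minimum cut (capacity 11).

Given cut capacity: 7 + 4 = 11.
Augment Hall→StairC→StairB→Exit: bottleneck 6, flow now 6.
Augment Hall→C1→StairB→Exit: bottleneck 1, flow now 7.
Augment Hall→C1→C4→Exit: bottleneck 4, flow now 11.
No augmenting path remains; maximum flow = 11.
Cut capacity 11 equals the max flow, so it is a minimum cut.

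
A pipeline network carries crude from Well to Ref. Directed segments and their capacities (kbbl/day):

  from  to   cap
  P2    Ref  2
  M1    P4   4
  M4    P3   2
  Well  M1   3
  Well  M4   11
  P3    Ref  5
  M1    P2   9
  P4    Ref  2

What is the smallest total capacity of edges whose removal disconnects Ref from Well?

5

Augment Well→M4→P3→Ref: bottleneck 2, flow now 2.
Augment Well→M1→P2→Ref: bottleneck 2, flow now 4.
Augment Well→M1→P4→Ref: bottleneck 1, flow now 5.
No augmenting path remains; maximum flow = 5.
By max-flow min-cut, the minimum cut capacity equals the max flow.
In the residual graph, reachable from Well: {Well, M4}.
Min-cut edges: Well→M1 (3), M4→P3 (2); capacity 3 + 2 = 5.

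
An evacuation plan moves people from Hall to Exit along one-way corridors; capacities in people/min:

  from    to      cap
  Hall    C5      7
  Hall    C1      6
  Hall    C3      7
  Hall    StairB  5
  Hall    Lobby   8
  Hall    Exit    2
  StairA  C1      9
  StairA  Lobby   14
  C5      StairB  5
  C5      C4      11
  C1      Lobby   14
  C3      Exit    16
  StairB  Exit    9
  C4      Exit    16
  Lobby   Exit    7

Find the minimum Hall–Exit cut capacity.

28

Augment Hall→Exit: bottleneck 2, flow now 2.
Augment Hall→C3→Exit: bottleneck 7, flow now 9.
Augment Hall→StairB→Exit: bottleneck 5, flow now 14.
Augment Hall→Lobby→Exit: bottleneck 7, flow now 21.
Augment Hall→C5→StairB→Exit: bottleneck 4, flow now 25.
Augment Hall→C5→C4→Exit: bottleneck 3, flow now 28.
No augmenting path remains; maximum flow = 28.
By max-flow min-cut, the minimum cut capacity equals the max flow.
In the residual graph, reachable from Hall: {Hall, C1, Lobby}.
Min-cut edges: Hall→C5 (7), Hall→C3 (7), Hall→StairB (5), Hall→Exit (2), Lobby→Exit (7); capacity 7 + 7 + 5 + 2 + 7 = 28.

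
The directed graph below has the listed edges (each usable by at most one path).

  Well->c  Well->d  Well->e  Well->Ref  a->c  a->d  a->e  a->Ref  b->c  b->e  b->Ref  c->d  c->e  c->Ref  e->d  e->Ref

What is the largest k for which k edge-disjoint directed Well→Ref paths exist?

3

Assign every edge capacity 1; by Menger, the answer equals the max flow.
Path Well→Ref (+1); total 1.
Path Well→c→Ref (+1); total 2.
Path Well→e→Ref (+1); total 3.
No residual Well→Ref path; max flow = 3.
Certifying cut of size 3: {Well→Ref, Well→c, Well→e}.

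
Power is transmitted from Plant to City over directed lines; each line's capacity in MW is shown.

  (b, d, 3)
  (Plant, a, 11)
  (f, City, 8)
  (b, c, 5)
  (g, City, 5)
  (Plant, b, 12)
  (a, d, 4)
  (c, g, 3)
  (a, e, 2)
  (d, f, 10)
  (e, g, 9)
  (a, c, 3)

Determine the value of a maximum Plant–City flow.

Augment Plant→a→c→g→City: bottleneck 3, flow now 3.
Augment Plant→a→d→f→City: bottleneck 4, flow now 7.
Augment Plant→a→e→g→City: bottleneck 2, flow now 9.
Augment Plant→b→d→f→City: bottleneck 3, flow now 12.
No augmenting path remains; maximum flow = 12.
In the residual graph, reachable from Plant: {Plant, a, b, c}.
Min-cut edges: a→d (4), a→e (2), b→d (3), c→g (3); capacity 4 + 2 + 3 + 3 = 12.
This cut is saturated, so no flow can exceed 12.

12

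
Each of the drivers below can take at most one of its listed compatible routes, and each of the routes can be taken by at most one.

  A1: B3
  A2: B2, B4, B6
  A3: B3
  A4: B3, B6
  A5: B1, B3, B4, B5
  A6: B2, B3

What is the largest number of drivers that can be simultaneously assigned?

5

Unit-capacity flow: source→left, listed edges, right→sink; max matching = max flow.
Augmenting path A1→B3 (+1); matched 1.
Augmenting path A2→B2 (+1); matched 2.
Augmenting path A4→B6 (+1); matched 3.
Augmenting path A5→B1 (+1); matched 4.
Augmenting path A6→B2→A2→B4 (+1); matched 5.
No augmenting path remains; maximum matching = 5.
König certificate: {A2, A4, A5, A6, B3} is a vertex cover of size 5 (every listed pair touches it), so no matching can be larger.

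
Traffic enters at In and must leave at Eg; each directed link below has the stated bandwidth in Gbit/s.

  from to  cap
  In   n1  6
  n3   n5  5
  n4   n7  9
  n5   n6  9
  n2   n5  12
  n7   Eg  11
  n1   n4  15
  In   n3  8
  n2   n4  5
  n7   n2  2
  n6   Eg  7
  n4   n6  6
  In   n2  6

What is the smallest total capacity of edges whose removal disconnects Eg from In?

Augment In→n1→n4→n6→Eg: bottleneck 6, flow now 6.
Augment In→n2→n4→n7→Eg: bottleneck 5, flow now 11.
Augment In→n2→n5→n6→Eg: bottleneck 1, flow now 12.
Augment In→n3→n5→n6→n4→n7→Eg: bottleneck 4, flow now 16. (uses reverse residual edge)
No augmenting path remains; maximum flow = 16.
By max-flow min-cut, the minimum cut capacity equals the max flow.
In the residual graph, reachable from In: {In, n1, n2, n3, n4, n5, n6}.
Min-cut edges: n4→n7 (9), n6→Eg (7); capacity 9 + 7 = 16.

16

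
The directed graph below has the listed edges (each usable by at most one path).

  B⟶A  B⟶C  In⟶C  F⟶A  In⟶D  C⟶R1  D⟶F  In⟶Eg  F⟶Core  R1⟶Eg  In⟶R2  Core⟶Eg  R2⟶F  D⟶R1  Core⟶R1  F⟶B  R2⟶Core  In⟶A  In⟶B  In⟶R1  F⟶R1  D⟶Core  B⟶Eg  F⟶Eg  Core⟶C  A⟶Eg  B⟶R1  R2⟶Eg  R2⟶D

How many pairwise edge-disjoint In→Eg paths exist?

Assign every edge capacity 1; by Menger, the answer equals the max flow.
Path In→Eg (+1); total 1.
Path In→R2→Eg (+1); total 2.
Path In→B→Eg (+1); total 3.
Path In→A→Eg (+1); total 4.
Path In→R1→Eg (+1); total 5.
Path In→D→F→Eg (+1); total 6.
No residual In→Eg path; max flow = 6.
Certifying cut of size 6: {In→A, In→B, In→D, In→Eg, In→R2, R1→Eg}.

6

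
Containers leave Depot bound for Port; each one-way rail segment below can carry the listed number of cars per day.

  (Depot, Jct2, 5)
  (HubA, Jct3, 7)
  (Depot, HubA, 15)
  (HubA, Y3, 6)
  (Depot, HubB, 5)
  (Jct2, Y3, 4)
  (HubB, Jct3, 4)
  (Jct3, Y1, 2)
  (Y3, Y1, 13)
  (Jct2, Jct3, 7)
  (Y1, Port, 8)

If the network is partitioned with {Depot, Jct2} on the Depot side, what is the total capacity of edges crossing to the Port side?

Edges leaving {Depot, Jct2}: Depot→HubA (15), Depot→HubB (5), Jct2→Y3 (4), Jct2→Jct3 (7).
Cut capacity = 15 + 5 + 4 + 7 = 31.

31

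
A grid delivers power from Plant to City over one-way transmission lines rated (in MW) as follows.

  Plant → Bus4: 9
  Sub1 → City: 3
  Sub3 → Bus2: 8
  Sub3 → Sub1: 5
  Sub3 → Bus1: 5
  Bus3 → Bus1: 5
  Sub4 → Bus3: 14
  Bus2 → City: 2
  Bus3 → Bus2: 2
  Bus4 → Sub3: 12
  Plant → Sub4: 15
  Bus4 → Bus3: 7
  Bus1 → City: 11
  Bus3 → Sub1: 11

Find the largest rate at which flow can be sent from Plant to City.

15

Augment Plant→Bus4→Bus3→Bus2→City: bottleneck 2, flow now 2.
Augment Plant→Bus4→Bus3→Bus1→City: bottleneck 5, flow now 7.
Augment Plant→Bus4→Sub3→Bus1→City: bottleneck 2, flow now 9.
Augment Plant→Sub4→Bus3→Sub1→City: bottleneck 3, flow now 12.
Augment Plant→Sub4→Bus3→Bus4→Sub3→Bus1→City: bottleneck 3, flow now 15. (uses reverse residual edge)
No augmenting path remains; maximum flow = 15.
In the residual graph, reachable from Plant: {Plant, Bus4, Sub4, Bus3, Sub3, Bus2, Sub1}.
Min-cut edges: Bus3→Bus1 (5), Sub3→Bus1 (5), Bus2→City (2), Sub1→City (3); capacity 5 + 5 + 2 + 3 = 15.
This cut is saturated, so no flow can exceed 15.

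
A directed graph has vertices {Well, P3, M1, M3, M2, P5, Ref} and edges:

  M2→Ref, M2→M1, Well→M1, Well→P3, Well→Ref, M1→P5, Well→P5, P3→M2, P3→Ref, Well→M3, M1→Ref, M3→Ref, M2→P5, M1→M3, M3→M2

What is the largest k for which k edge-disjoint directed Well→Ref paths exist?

4

Assign every edge capacity 1; by Menger, the answer equals the max flow.
Path Well→Ref (+1); total 1.
Path Well→P3→Ref (+1); total 2.
Path Well→M1→Ref (+1); total 3.
Path Well→M3→Ref (+1); total 4.
No residual Well→Ref path; max flow = 4.
Certifying cut of size 4: {Well→M1, Well→M3, Well→P3, Well→Ref}.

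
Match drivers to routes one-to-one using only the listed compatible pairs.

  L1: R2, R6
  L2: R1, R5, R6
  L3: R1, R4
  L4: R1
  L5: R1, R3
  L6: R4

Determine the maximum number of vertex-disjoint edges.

Unit-capacity flow: source→left, listed edges, right→sink; max matching = max flow.
Augmenting path L1→R2 (+1); matched 1.
Augmenting path L2→R1 (+1); matched 2.
Augmenting path L3→R4 (+1); matched 3.
Augmenting path L5→R3 (+1); matched 4.
Augmenting path L4→R1→L2→R5 (+1); matched 5.
No augmenting path remains; maximum matching = 5.
König certificate: {L1, L2, L5, R1, R4} is a vertex cover of size 5 (every listed pair touches it), so no matching can be larger.

5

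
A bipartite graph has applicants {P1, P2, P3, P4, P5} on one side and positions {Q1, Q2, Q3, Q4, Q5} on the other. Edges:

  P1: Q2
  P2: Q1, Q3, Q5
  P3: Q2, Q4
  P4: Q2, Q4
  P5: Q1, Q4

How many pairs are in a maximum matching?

4

Unit-capacity flow: source→left, listed edges, right→sink; max matching = max flow.
Augmenting path P1→Q2 (+1); matched 1.
Augmenting path P2→Q1 (+1); matched 2.
Augmenting path P3→Q4 (+1); matched 3.
Augmenting path P5→Q1→P2→Q3 (+1); matched 4.
No augmenting path remains; maximum matching = 4.
König certificate: {P2, P5, Q2, Q4} is a vertex cover of size 4 (every listed pair touches it), so no matching can be larger.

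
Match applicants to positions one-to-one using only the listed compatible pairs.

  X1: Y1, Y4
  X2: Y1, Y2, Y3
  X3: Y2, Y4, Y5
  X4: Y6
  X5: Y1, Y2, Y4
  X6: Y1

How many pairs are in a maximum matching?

6

Unit-capacity flow: source→left, listed edges, right→sink; max matching = max flow.
Augmenting path X1→Y1 (+1); matched 1.
Augmenting path X2→Y2 (+1); matched 2.
Augmenting path X3→Y4 (+1); matched 3.
Augmenting path X4→Y6 (+1); matched 4.
Augmenting path X5→Y2→X2→Y3 (+1); matched 5.
Augmenting path X6→Y1→X1→Y4→X3→Y5 (+1); matched 6.
No augmenting path remains; maximum matching = 6.
König certificate: {X1, X2, X3, X4, X5, X6} is a vertex cover of size 6 (every listed pair touches it), so no matching can be larger.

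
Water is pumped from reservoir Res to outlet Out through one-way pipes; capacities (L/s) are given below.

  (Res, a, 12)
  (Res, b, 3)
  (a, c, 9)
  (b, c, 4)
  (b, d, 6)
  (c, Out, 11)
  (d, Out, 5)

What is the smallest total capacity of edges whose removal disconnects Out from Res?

12

Augment Res→a→c→Out: bottleneck 9, flow now 9.
Augment Res→b→c→Out: bottleneck 2, flow now 11.
Augment Res→b→d→Out: bottleneck 1, flow now 12.
No augmenting path remains; maximum flow = 12.
By max-flow min-cut, the minimum cut capacity equals the max flow.
In the residual graph, reachable from Res: {Res, a}.
Min-cut edges: Res→b (3), a→c (9); capacity 3 + 9 = 12.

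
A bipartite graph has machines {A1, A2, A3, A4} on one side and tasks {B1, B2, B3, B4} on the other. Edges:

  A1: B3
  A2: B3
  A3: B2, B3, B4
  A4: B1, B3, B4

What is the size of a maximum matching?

3

Unit-capacity flow: source→left, listed edges, right→sink; max matching = max flow.
Augmenting path A1→B3 (+1); matched 1.
Augmenting path A3→B2 (+1); matched 2.
Augmenting path A4→B1 (+1); matched 3.
No augmenting path remains; maximum matching = 3.
König certificate: {A3, A4, B3} is a vertex cover of size 3 (every listed pair touches it), so no matching can be larger.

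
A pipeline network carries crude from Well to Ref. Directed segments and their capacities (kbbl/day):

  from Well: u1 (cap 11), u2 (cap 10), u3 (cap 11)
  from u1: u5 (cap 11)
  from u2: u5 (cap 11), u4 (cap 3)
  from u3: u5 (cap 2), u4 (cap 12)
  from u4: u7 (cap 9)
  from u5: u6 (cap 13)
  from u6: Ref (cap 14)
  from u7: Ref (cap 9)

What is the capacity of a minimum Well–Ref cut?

22

Augment Well→u1→u5→u6→Ref: bottleneck 11, flow now 11.
Augment Well→u2→u4→u7→Ref: bottleneck 3, flow now 14.
Augment Well→u2→u5→u6→Ref: bottleneck 2, flow now 16.
Augment Well→u3→u4→u7→Ref: bottleneck 6, flow now 22.
No augmenting path remains; maximum flow = 22.
By max-flow min-cut, the minimum cut capacity equals the max flow.
In the residual graph, reachable from Well: {Well, u1, u2, u3, u4, u5}.
Min-cut edges: u4→u7 (9), u5→u6 (13); capacity 9 + 13 = 22.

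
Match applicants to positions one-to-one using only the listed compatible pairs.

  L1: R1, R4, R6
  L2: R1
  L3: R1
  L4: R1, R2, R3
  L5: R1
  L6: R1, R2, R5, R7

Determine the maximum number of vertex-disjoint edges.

4

Unit-capacity flow: source→left, listed edges, right→sink; max matching = max flow.
Augmenting path L1→R1 (+1); matched 1.
Augmenting path L4→R2 (+1); matched 2.
Augmenting path L6→R5 (+1); matched 3.
Augmenting path L2→R1→L1→R4 (+1); matched 4.
No augmenting path remains; maximum matching = 4.
König certificate: {L1, L4, L6, R1} is a vertex cover of size 4 (every listed pair touches it), so no matching can be larger.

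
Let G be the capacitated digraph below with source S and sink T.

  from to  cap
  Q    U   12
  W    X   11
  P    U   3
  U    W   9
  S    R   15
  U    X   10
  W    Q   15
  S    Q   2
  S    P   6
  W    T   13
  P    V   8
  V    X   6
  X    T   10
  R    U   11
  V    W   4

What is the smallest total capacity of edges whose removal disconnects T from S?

Augment S→P→U→W→T: bottleneck 3, flow now 3.
Augment S→P→V→W→T: bottleneck 3, flow now 6.
Augment S→Q→U→W→T: bottleneck 2, flow now 8.
Augment S→R→U→W→T: bottleneck 4, flow now 12.
Augment S→R→U→X→T: bottleneck 7, flow now 19.
No augmenting path remains; maximum flow = 19.
By max-flow min-cut, the minimum cut capacity equals the max flow.
In the residual graph, reachable from S: {S, R}.
Min-cut edges: S→P (6), S→Q (2), R→U (11); capacity 6 + 2 + 11 = 19.

19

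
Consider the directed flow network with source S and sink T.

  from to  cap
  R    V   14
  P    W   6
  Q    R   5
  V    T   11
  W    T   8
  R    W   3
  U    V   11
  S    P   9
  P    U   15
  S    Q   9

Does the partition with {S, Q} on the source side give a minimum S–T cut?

Yes — it is a minimum cut (capacity 14).

Given cut capacity: 9 + 5 = 14.
Augment S→P→W→T: bottleneck 6, flow now 6.
Augment S→P→U→V→T: bottleneck 3, flow now 9.
Augment S→Q→R→V→T: bottleneck 5, flow now 14.
No augmenting path remains; maximum flow = 14.
Cut capacity 14 equals the max flow, so it is a minimum cut.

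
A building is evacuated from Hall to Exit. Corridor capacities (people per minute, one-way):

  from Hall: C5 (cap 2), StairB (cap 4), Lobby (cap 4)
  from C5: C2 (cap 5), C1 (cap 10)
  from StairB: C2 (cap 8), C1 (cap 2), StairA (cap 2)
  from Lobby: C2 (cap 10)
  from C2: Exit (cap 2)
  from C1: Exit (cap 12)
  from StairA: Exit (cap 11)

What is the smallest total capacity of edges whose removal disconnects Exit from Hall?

Augment Hall→C5→C2→Exit: bottleneck 2, flow now 2.
Augment Hall→StairB→C1→Exit: bottleneck 2, flow now 4.
Augment Hall→StairB→StairA→Exit: bottleneck 2, flow now 6.
Augment Hall→Lobby→C2→C5→C1→Exit: bottleneck 2, flow now 8. (uses reverse residual edge)
No augmenting path remains; maximum flow = 8.
By max-flow min-cut, the minimum cut capacity equals the max flow.
In the residual graph, reachable from Hall: {Hall, Lobby, C2}.
Min-cut edges: Hall→C5 (2), Hall→StairB (4), C2→Exit (2); capacity 2 + 4 + 2 = 8.

8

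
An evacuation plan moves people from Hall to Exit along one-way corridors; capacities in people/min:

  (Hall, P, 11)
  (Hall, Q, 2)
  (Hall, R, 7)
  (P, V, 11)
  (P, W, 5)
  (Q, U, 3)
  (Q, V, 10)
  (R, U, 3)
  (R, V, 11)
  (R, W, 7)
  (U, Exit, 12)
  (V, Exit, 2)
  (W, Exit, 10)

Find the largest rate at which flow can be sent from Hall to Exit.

Augment Hall→P→V→Exit: bottleneck 2, flow now 2.
Augment Hall→P→W→Exit: bottleneck 5, flow now 7.
Augment Hall→Q→U→Exit: bottleneck 2, flow now 9.
Augment Hall→R→U→Exit: bottleneck 3, flow now 12.
Augment Hall→R→W→Exit: bottleneck 4, flow now 16.
No augmenting path remains; maximum flow = 16.
In the residual graph, reachable from Hall: {Hall, P, V}.
Min-cut edges: Hall→Q (2), Hall→R (7), P→W (5), V→Exit (2); capacity 2 + 7 + 5 + 2 = 16.
This cut is saturated, so no flow can exceed 16.

16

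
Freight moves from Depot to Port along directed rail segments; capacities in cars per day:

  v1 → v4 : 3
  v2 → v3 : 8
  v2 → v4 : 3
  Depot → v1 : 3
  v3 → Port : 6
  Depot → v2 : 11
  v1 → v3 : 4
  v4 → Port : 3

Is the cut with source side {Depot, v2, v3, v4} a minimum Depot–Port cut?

No — its capacity is 12, but the minimum cut has capacity 9.

Given cut capacity: 3 + 6 + 3 = 12.
Augment Depot→v1→v3→Port: bottleneck 3, flow now 3.
Augment Depot→v2→v3→Port: bottleneck 3, flow now 6.
Augment Depot→v2→v4→Port: bottleneck 3, flow now 9.
No augmenting path remains; maximum flow = 9.
In the residual graph, reachable from Depot: {Depot, v1, v2, v3, v4}.
Min-cut edges: v3→Port (6), v4→Port (3); capacity 6 + 3 = 9.
Cut capacity 12 exceeds the max flow 9, so it is not minimum.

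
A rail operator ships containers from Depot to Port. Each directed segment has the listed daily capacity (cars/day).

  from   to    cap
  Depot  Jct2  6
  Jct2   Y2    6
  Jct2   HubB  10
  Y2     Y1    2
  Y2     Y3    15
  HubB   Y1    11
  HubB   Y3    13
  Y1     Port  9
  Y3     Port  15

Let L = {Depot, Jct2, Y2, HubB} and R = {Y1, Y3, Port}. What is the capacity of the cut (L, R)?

41

Edges leaving {Depot, Jct2, Y2, HubB}: Y2→Y1 (2), Y2→Y3 (15), HubB→Y1 (11), HubB→Y3 (13).
Cut capacity = 2 + 15 + 11 + 13 = 41.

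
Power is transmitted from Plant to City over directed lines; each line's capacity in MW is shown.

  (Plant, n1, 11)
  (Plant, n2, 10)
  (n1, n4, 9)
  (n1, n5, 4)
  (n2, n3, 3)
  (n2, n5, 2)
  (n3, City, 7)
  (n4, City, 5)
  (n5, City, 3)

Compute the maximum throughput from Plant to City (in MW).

Augment Plant→n1→n4→City: bottleneck 5, flow now 5.
Augment Plant→n1→n5→City: bottleneck 3, flow now 8.
Augment Plant→n2→n3→City: bottleneck 3, flow now 11.
No augmenting path remains; maximum flow = 11.
In the residual graph, reachable from Plant: {Plant, n1, n2, n4, n5}.
Min-cut edges: n2→n3 (3), n4→City (5), n5→City (3); capacity 3 + 5 + 3 = 11.
This cut is saturated, so no flow can exceed 11.

11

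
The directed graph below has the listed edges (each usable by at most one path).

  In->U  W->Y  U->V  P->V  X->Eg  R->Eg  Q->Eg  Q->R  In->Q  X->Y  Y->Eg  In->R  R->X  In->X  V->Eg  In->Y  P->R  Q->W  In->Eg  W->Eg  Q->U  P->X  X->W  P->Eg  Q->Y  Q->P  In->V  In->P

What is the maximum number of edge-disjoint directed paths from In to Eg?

7

Assign every edge capacity 1; by Menger, the answer equals the max flow.
Path In→Eg (+1); total 1.
Path In→P→Eg (+1); total 2.
Path In→Q→Eg (+1); total 3.
Path In→R→Eg (+1); total 4.
Path In→V→Eg (+1); total 5.
Path In→X→Eg (+1); total 6.
Path In→Y→Eg (+1); total 7.
No residual In→Eg path; max flow = 7.
Certifying cut of size 7: {In→Eg, In→P, In→Q, In→R, In→X, In→Y, V→Eg}.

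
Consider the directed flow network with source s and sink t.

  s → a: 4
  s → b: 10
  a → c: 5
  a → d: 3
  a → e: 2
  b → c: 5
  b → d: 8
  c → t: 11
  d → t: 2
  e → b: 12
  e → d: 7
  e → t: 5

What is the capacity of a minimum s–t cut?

Augment s→a→c→t: bottleneck 4, flow now 4.
Augment s→b→c→t: bottleneck 5, flow now 9.
Augment s→b→d→t: bottleneck 2, flow now 11.
No augmenting path remains; maximum flow = 11.
By max-flow min-cut, the minimum cut capacity equals the max flow.
In the residual graph, reachable from s: {s, b, d}.
Min-cut edges: s→a (4), b→c (5), d→t (2); capacity 4 + 5 + 2 = 11.

11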